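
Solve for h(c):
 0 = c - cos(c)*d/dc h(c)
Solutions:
 h(c) = C1 + Integral(c/cos(c), c)


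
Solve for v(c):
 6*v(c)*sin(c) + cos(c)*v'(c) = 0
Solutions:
 v(c) = C1*cos(c)^6


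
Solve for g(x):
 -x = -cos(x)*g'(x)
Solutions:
 g(x) = C1 + Integral(x/cos(x), x)


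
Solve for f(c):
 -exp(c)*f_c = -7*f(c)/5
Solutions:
 f(c) = C1*exp(-7*exp(-c)/5)


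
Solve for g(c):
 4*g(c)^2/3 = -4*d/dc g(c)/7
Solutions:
 g(c) = 3/(C1 + 7*c)


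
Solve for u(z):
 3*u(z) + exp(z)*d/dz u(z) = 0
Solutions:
 u(z) = C1*exp(3*exp(-z))


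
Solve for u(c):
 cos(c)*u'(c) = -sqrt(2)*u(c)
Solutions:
 u(c) = C1*(sin(c) - 1)^(sqrt(2)/2)/(sin(c) + 1)^(sqrt(2)/2)


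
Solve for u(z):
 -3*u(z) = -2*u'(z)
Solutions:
 u(z) = C1*exp(3*z/2)


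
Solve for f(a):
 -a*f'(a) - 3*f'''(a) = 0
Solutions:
 f(a) = C1 + Integral(C2*airyai(-3^(2/3)*a/3) + C3*airybi(-3^(2/3)*a/3), a)


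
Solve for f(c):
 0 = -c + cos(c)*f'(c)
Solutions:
 f(c) = C1 + Integral(c/cos(c), c)


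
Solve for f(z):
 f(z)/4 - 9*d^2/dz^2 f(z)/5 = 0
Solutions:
 f(z) = C1*exp(-sqrt(5)*z/6) + C2*exp(sqrt(5)*z/6)


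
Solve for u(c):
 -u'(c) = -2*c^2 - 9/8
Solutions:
 u(c) = C1 + 2*c^3/3 + 9*c/8


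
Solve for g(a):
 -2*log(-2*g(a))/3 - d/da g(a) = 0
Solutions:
 3*Integral(1/(log(-_y) + log(2)), (_y, g(a)))/2 = C1 - a


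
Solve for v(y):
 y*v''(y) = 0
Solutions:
 v(y) = C1 + C2*y


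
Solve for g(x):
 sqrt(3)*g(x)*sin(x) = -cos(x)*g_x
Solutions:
 g(x) = C1*cos(x)^(sqrt(3))


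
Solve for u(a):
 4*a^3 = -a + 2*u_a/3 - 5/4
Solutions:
 u(a) = C1 + 3*a^4/2 + 3*a^2/4 + 15*a/8


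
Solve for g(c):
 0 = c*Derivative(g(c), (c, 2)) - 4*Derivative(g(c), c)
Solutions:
 g(c) = C1 + C2*c^5


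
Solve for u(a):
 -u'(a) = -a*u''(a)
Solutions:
 u(a) = C1 + C2*a^2


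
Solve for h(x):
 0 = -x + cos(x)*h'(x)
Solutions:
 h(x) = C1 + Integral(x/cos(x), x)


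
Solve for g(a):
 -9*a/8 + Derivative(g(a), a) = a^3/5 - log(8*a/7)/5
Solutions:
 g(a) = C1 + a^4/20 + 9*a^2/16 - a*log(a)/5 - 3*a*log(2)/5 + a/5 + a*log(7)/5


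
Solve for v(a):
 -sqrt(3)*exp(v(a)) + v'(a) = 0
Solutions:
 v(a) = log(-1/(C1 + sqrt(3)*a))


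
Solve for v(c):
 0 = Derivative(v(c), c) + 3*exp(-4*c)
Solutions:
 v(c) = C1 + 3*exp(-4*c)/4


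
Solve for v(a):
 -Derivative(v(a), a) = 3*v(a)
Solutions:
 v(a) = C1*exp(-3*a)


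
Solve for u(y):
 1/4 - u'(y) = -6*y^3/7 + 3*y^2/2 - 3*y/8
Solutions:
 u(y) = C1 + 3*y^4/14 - y^3/2 + 3*y^2/16 + y/4


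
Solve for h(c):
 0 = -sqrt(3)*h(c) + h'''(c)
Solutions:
 h(c) = C3*exp(3^(1/6)*c) + (C1*sin(3^(2/3)*c/2) + C2*cos(3^(2/3)*c/2))*exp(-3^(1/6)*c/2)


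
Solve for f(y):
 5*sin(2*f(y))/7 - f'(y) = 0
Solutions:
 -5*y/7 + log(cos(2*f(y)) - 1)/4 - log(cos(2*f(y)) + 1)/4 = C1


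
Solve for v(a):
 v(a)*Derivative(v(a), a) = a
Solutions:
 v(a) = -sqrt(C1 + a^2)
 v(a) = sqrt(C1 + a^2)


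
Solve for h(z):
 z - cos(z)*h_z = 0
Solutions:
 h(z) = C1 + Integral(z/cos(z), z)


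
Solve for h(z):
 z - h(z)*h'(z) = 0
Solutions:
 h(z) = -sqrt(C1 + z^2)
 h(z) = sqrt(C1 + z^2)


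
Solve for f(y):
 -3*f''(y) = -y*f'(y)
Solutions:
 f(y) = C1 + C2*erfi(sqrt(6)*y/6)


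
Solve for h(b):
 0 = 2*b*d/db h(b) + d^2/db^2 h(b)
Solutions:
 h(b) = C1 + C2*erf(b)


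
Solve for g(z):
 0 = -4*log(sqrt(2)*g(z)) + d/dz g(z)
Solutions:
 -Integral(1/(2*log(_y) + log(2)), (_y, g(z)))/2 = C1 - z


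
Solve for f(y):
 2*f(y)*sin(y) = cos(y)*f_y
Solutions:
 f(y) = C1/cos(y)^2


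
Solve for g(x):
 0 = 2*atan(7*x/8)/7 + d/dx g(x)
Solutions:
 g(x) = C1 - 2*x*atan(7*x/8)/7 + 8*log(49*x^2 + 64)/49


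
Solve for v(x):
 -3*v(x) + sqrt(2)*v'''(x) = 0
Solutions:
 v(x) = C3*exp(2^(5/6)*3^(1/3)*x/2) + (C1*sin(6^(5/6)*x/4) + C2*cos(6^(5/6)*x/4))*exp(-2^(5/6)*3^(1/3)*x/4)


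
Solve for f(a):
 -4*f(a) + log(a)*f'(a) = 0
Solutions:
 f(a) = C1*exp(4*li(a))


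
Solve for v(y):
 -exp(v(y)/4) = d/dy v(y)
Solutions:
 v(y) = 4*log(1/(C1 + y)) + 8*log(2)


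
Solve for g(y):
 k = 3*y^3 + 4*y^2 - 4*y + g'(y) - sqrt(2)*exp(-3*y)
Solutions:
 g(y) = C1 + k*y - 3*y^4/4 - 4*y^3/3 + 2*y^2 - sqrt(2)*exp(-3*y)/3


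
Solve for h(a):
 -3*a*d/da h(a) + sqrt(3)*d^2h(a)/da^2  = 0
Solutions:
 h(a) = C1 + C2*erfi(sqrt(2)*3^(1/4)*a/2)


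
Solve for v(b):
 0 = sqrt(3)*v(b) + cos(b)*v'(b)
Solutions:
 v(b) = C1*(sin(b) - 1)^(sqrt(3)/2)/(sin(b) + 1)^(sqrt(3)/2)


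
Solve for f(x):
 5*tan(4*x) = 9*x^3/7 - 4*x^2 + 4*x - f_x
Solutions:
 f(x) = C1 + 9*x^4/28 - 4*x^3/3 + 2*x^2 + 5*log(cos(4*x))/4


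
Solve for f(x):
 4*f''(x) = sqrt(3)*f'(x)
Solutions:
 f(x) = C1 + C2*exp(sqrt(3)*x/4)


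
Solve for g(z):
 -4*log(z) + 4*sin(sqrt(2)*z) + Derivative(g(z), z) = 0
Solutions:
 g(z) = C1 + 4*z*log(z) - 4*z + 2*sqrt(2)*cos(sqrt(2)*z)


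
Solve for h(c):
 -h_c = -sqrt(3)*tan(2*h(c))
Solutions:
 h(c) = -asin(C1*exp(2*sqrt(3)*c))/2 + pi/2
 h(c) = asin(C1*exp(2*sqrt(3)*c))/2


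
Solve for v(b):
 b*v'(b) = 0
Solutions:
 v(b) = C1


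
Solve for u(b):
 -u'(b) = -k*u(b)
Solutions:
 u(b) = C1*exp(b*k)


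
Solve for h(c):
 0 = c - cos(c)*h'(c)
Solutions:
 h(c) = C1 + Integral(c/cos(c), c)


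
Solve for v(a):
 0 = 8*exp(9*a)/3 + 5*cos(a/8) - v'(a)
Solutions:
 v(a) = C1 + 8*exp(9*a)/27 + 40*sin(a/8)


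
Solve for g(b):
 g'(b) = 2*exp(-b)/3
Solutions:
 g(b) = C1 - 2*exp(-b)/3


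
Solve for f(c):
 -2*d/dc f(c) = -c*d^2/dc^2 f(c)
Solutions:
 f(c) = C1 + C2*c^3


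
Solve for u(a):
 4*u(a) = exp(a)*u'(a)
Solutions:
 u(a) = C1*exp(-4*exp(-a))


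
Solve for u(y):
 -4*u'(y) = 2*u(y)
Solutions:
 u(y) = C1*exp(-y/2)


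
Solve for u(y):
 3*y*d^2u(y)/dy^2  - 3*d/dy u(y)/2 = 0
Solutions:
 u(y) = C1 + C2*y^(3/2)


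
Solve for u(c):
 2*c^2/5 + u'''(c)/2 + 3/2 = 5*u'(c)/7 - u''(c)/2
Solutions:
 u(c) = C1 + C2*exp(c*(-7 + sqrt(329))/14) + C3*exp(-c*(7 + sqrt(329))/14) + 14*c^3/75 + 49*c^2/125 + 4291*c/1250


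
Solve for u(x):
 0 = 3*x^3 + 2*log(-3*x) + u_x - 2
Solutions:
 u(x) = C1 - 3*x^4/4 - 2*x*log(-x) + 2*x*(2 - log(3))


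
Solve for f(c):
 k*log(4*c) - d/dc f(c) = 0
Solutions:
 f(c) = C1 + c*k*log(c) - c*k + c*k*log(4)


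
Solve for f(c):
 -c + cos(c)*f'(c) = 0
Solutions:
 f(c) = C1 + Integral(c/cos(c), c)


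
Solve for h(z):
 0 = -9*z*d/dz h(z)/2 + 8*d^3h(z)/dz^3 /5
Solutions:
 h(z) = C1 + Integral(C2*airyai(2^(2/3)*45^(1/3)*z/4) + C3*airybi(2^(2/3)*45^(1/3)*z/4), z)


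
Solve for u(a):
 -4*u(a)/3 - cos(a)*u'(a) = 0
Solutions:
 u(a) = C1*(sin(a) - 1)^(2/3)/(sin(a) + 1)^(2/3)


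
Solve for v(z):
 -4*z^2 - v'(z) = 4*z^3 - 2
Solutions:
 v(z) = C1 - z^4 - 4*z^3/3 + 2*z


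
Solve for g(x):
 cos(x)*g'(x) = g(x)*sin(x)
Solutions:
 g(x) = C1/cos(x)


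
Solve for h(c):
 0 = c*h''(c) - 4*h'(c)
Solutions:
 h(c) = C1 + C2*c^5


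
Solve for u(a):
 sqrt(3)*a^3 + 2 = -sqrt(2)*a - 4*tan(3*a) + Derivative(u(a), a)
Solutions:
 u(a) = C1 + sqrt(3)*a^4/4 + sqrt(2)*a^2/2 + 2*a - 4*log(cos(3*a))/3


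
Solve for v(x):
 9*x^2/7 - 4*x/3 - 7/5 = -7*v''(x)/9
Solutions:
 v(x) = C1 + C2*x - 27*x^4/196 + 2*x^3/7 + 9*x^2/10


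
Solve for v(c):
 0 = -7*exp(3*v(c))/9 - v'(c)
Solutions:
 v(c) = log(1/(C1 + 7*c))/3 + log(3)/3
 v(c) = log((-3^(1/3) - 3^(5/6)*I)*(1/(C1 + 7*c))^(1/3)/2)
 v(c) = log((-3^(1/3) + 3^(5/6)*I)*(1/(C1 + 7*c))^(1/3)/2)


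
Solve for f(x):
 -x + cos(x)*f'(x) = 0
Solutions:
 f(x) = C1 + Integral(x/cos(x), x)


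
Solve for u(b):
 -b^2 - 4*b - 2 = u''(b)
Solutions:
 u(b) = C1 + C2*b - b^4/12 - 2*b^3/3 - b^2


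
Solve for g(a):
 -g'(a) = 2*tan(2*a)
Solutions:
 g(a) = C1 + log(cos(2*a))


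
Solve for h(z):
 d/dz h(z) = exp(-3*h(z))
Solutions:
 h(z) = log(C1 + 3*z)/3
 h(z) = log((-3^(1/3) - 3^(5/6)*I)*(C1 + z)^(1/3)/2)
 h(z) = log((-3^(1/3) + 3^(5/6)*I)*(C1 + z)^(1/3)/2)


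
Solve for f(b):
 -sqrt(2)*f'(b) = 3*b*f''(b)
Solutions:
 f(b) = C1 + C2*b^(1 - sqrt(2)/3)


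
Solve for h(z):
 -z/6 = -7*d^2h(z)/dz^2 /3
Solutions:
 h(z) = C1 + C2*z + z^3/84


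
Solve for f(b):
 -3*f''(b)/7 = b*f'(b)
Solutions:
 f(b) = C1 + C2*erf(sqrt(42)*b/6)


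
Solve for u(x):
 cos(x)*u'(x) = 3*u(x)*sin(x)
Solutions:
 u(x) = C1/cos(x)^3


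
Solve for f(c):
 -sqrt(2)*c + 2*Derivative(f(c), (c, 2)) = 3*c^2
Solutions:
 f(c) = C1 + C2*c + c^4/8 + sqrt(2)*c^3/12


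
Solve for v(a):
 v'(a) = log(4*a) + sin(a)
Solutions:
 v(a) = C1 + a*log(a) - a + 2*a*log(2) - cos(a)


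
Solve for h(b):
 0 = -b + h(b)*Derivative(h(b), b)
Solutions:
 h(b) = -sqrt(C1 + b^2)
 h(b) = sqrt(C1 + b^2)


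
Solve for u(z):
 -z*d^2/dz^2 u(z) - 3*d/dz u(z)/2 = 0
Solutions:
 u(z) = C1 + C2/sqrt(z)


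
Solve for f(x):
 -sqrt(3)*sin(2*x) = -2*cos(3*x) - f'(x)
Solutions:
 f(x) = C1 - 2*sin(3*x)/3 - sqrt(3)*cos(2*x)/2


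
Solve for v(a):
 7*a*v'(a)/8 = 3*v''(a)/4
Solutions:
 v(a) = C1 + C2*erfi(sqrt(21)*a/6)


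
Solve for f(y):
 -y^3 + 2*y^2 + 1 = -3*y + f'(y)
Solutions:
 f(y) = C1 - y^4/4 + 2*y^3/3 + 3*y^2/2 + y


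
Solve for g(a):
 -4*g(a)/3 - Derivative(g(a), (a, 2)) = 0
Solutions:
 g(a) = C1*sin(2*sqrt(3)*a/3) + C2*cos(2*sqrt(3)*a/3)


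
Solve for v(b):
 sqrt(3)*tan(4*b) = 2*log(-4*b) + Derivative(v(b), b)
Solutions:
 v(b) = C1 - 2*b*log(-b) - 4*b*log(2) + 2*b - sqrt(3)*log(cos(4*b))/4


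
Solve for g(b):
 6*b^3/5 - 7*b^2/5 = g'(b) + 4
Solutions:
 g(b) = C1 + 3*b^4/10 - 7*b^3/15 - 4*b


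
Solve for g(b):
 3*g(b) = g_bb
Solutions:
 g(b) = C1*exp(-sqrt(3)*b) + C2*exp(sqrt(3)*b)


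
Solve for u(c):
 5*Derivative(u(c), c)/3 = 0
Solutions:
 u(c) = C1


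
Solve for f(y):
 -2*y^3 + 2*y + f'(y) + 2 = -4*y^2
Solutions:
 f(y) = C1 + y^4/2 - 4*y^3/3 - y^2 - 2*y


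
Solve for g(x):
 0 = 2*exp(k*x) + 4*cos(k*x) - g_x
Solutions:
 g(x) = C1 + 2*exp(k*x)/k + 4*sin(k*x)/k


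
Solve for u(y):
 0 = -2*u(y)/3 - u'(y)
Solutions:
 u(y) = C1*exp(-2*y/3)


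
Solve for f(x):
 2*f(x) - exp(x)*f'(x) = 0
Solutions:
 f(x) = C1*exp(-2*exp(-x))


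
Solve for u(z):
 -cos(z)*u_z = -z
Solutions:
 u(z) = C1 + Integral(z/cos(z), z)


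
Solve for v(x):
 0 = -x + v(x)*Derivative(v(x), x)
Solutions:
 v(x) = -sqrt(C1 + x^2)
 v(x) = sqrt(C1 + x^2)


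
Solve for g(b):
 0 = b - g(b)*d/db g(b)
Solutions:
 g(b) = -sqrt(C1 + b^2)
 g(b) = sqrt(C1 + b^2)


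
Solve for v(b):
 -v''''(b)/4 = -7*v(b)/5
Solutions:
 v(b) = C1*exp(-sqrt(2)*5^(3/4)*7^(1/4)*b/5) + C2*exp(sqrt(2)*5^(3/4)*7^(1/4)*b/5) + C3*sin(sqrt(2)*5^(3/4)*7^(1/4)*b/5) + C4*cos(sqrt(2)*5^(3/4)*7^(1/4)*b/5)


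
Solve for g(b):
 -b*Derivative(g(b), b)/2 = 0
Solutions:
 g(b) = C1


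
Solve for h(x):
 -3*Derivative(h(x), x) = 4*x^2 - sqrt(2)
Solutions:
 h(x) = C1 - 4*x^3/9 + sqrt(2)*x/3


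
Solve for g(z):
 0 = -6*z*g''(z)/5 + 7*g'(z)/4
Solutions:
 g(z) = C1 + C2*z^(59/24)


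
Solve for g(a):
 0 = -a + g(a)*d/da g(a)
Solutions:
 g(a) = -sqrt(C1 + a^2)
 g(a) = sqrt(C1 + a^2)


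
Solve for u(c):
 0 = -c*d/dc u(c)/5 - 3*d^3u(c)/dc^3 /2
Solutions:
 u(c) = C1 + Integral(C2*airyai(-15^(2/3)*2^(1/3)*c/15) + C3*airybi(-15^(2/3)*2^(1/3)*c/15), c)


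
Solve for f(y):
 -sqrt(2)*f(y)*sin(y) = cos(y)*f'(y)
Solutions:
 f(y) = C1*cos(y)^(sqrt(2))


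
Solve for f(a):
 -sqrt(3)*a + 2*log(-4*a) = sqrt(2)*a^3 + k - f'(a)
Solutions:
 f(a) = C1 + sqrt(2)*a^4/4 + sqrt(3)*a^2/2 + a*(k - 4*log(2) + 2) - 2*a*log(-a)


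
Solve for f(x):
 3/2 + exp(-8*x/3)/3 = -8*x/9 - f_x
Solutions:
 f(x) = C1 - 4*x^2/9 - 3*x/2 + exp(-8*x/3)/8


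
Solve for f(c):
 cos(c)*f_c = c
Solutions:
 f(c) = C1 + Integral(c/cos(c), c)


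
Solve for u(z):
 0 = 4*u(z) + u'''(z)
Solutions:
 u(z) = C3*exp(-2^(2/3)*z) + (C1*sin(2^(2/3)*sqrt(3)*z/2) + C2*cos(2^(2/3)*sqrt(3)*z/2))*exp(2^(2/3)*z/2)


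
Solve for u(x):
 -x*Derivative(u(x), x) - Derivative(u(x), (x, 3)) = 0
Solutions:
 u(x) = C1 + Integral(C2*airyai(-x) + C3*airybi(-x), x)


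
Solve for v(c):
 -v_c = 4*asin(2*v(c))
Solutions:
 Integral(1/asin(2*_y), (_y, v(c))) = C1 - 4*c


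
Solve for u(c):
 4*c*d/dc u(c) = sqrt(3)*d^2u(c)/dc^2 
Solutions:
 u(c) = C1 + C2*erfi(sqrt(2)*3^(3/4)*c/3)


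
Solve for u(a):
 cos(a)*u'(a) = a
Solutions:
 u(a) = C1 + Integral(a/cos(a), a)


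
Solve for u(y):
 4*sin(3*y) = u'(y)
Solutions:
 u(y) = C1 - 4*cos(3*y)/3


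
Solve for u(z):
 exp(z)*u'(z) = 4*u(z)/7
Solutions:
 u(z) = C1*exp(-4*exp(-z)/7)


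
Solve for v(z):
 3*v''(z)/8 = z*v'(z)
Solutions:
 v(z) = C1 + C2*erfi(2*sqrt(3)*z/3)


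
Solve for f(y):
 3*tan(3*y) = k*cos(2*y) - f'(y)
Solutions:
 f(y) = C1 + k*sin(2*y)/2 + log(cos(3*y))


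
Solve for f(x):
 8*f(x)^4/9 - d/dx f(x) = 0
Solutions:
 f(x) = 3^(1/3)*(-1/(C1 + 8*x))^(1/3)
 f(x) = (-1/(C1 + 8*x))^(1/3)*(-3^(1/3) - 3^(5/6)*I)/2
 f(x) = (-1/(C1 + 8*x))^(1/3)*(-3^(1/3) + 3^(5/6)*I)/2


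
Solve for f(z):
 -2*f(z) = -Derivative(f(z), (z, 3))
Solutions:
 f(z) = C3*exp(2^(1/3)*z) + (C1*sin(2^(1/3)*sqrt(3)*z/2) + C2*cos(2^(1/3)*sqrt(3)*z/2))*exp(-2^(1/3)*z/2)


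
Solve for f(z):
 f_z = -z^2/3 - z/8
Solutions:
 f(z) = C1 - z^3/9 - z^2/16


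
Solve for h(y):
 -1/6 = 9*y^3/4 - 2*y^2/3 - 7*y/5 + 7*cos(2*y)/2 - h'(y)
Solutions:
 h(y) = C1 + 9*y^4/16 - 2*y^3/9 - 7*y^2/10 + y/6 + 7*sin(2*y)/4


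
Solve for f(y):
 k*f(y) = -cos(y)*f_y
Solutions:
 f(y) = C1*exp(k*(log(sin(y) - 1) - log(sin(y) + 1))/2)


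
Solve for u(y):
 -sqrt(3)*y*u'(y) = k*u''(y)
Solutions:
 u(y) = C1 + C2*sqrt(k)*erf(sqrt(2)*3^(1/4)*y*sqrt(1/k)/2)


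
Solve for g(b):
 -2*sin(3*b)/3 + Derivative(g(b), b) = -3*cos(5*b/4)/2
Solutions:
 g(b) = C1 - 6*sin(5*b/4)/5 - 2*cos(3*b)/9


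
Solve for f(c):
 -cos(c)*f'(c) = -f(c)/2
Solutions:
 f(c) = C1*(sin(c) + 1)^(1/4)/(sin(c) - 1)^(1/4)


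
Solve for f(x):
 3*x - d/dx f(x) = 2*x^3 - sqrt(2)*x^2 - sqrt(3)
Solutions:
 f(x) = C1 - x^4/2 + sqrt(2)*x^3/3 + 3*x^2/2 + sqrt(3)*x


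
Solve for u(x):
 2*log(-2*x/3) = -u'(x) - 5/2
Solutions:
 u(x) = C1 - 2*x*log(-x) + x*(-2*log(2) - 1/2 + 2*log(3))


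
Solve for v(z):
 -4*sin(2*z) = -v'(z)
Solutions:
 v(z) = C1 - 2*cos(2*z)


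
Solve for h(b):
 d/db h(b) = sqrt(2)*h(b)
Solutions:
 h(b) = C1*exp(sqrt(2)*b)


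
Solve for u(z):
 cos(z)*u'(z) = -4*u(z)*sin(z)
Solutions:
 u(z) = C1*cos(z)^4


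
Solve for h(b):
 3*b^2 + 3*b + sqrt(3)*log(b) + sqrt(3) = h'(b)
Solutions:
 h(b) = C1 + b^3 + 3*b^2/2 + sqrt(3)*b*log(b)


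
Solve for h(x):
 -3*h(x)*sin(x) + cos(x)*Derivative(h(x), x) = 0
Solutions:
 h(x) = C1/cos(x)^3


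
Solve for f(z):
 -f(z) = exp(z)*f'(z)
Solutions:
 f(z) = C1*exp(exp(-z))


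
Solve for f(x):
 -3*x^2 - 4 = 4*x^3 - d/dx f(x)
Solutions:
 f(x) = C1 + x^4 + x^3 + 4*x


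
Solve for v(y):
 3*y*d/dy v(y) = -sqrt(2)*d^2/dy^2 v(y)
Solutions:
 v(y) = C1 + C2*erf(2^(1/4)*sqrt(3)*y/2)


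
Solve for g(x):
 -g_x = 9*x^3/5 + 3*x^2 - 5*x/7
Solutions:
 g(x) = C1 - 9*x^4/20 - x^3 + 5*x^2/14


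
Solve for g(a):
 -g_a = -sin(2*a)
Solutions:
 g(a) = C1 - cos(2*a)/2


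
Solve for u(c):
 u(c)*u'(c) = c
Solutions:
 u(c) = -sqrt(C1 + c^2)
 u(c) = sqrt(C1 + c^2)


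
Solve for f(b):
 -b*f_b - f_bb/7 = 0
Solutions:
 f(b) = C1 + C2*erf(sqrt(14)*b/2)


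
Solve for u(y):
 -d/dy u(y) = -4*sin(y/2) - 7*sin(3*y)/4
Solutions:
 u(y) = C1 - 8*cos(y/2) - 7*cos(3*y)/12


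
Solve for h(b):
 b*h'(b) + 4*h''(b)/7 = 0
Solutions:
 h(b) = C1 + C2*erf(sqrt(14)*b/4)


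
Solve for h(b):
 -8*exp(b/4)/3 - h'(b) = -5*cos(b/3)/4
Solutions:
 h(b) = C1 - 32*exp(b/4)/3 + 15*sin(b/3)/4


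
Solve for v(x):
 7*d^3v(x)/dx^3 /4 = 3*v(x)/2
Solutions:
 v(x) = C3*exp(6^(1/3)*7^(2/3)*x/7) + (C1*sin(2^(1/3)*3^(5/6)*7^(2/3)*x/14) + C2*cos(2^(1/3)*3^(5/6)*7^(2/3)*x/14))*exp(-6^(1/3)*7^(2/3)*x/14)


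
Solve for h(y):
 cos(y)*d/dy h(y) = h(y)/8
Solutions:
 h(y) = C1*(sin(y) + 1)^(1/16)/(sin(y) - 1)^(1/16)


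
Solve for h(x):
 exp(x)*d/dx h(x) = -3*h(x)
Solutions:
 h(x) = C1*exp(3*exp(-x))


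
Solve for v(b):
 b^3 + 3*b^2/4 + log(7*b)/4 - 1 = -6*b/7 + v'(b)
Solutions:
 v(b) = C1 + b^4/4 + b^3/4 + 3*b^2/7 + b*log(b)/4 - 5*b/4 + b*log(7)/4


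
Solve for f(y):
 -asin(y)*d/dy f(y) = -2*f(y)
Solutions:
 f(y) = C1*exp(2*Integral(1/asin(y), y))


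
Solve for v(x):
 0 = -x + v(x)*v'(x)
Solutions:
 v(x) = -sqrt(C1 + x^2)
 v(x) = sqrt(C1 + x^2)


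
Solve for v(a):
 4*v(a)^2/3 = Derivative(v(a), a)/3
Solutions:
 v(a) = -1/(C1 + 4*a)


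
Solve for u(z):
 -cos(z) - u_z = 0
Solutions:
 u(z) = C1 - sin(z)


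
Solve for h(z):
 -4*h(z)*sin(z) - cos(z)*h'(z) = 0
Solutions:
 h(z) = C1*cos(z)^4


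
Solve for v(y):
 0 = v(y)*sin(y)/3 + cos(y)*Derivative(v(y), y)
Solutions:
 v(y) = C1*cos(y)^(1/3)


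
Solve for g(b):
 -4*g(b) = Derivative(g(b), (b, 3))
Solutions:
 g(b) = C3*exp(-2^(2/3)*b) + (C1*sin(2^(2/3)*sqrt(3)*b/2) + C2*cos(2^(2/3)*sqrt(3)*b/2))*exp(2^(2/3)*b/2)


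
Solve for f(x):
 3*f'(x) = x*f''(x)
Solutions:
 f(x) = C1 + C2*x^4


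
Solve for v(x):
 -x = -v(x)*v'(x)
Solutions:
 v(x) = -sqrt(C1 + x^2)
 v(x) = sqrt(C1 + x^2)


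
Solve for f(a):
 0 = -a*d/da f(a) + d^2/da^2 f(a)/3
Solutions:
 f(a) = C1 + C2*erfi(sqrt(6)*a/2)


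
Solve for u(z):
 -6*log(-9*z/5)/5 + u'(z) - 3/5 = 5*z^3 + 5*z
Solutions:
 u(z) = C1 + 5*z^4/4 + 5*z^2/2 + 6*z*log(-z)/5 + 3*z*(-2*log(5) - 1 + 4*log(3))/5


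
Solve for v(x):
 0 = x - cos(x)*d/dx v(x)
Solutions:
 v(x) = C1 + Integral(x/cos(x), x)


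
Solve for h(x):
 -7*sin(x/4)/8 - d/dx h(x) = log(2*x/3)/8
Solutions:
 h(x) = C1 - x*log(x)/8 - x*log(2)/8 + x/8 + x*log(3)/8 + 7*cos(x/4)/2


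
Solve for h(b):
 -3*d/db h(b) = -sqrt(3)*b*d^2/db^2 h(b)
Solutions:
 h(b) = C1 + C2*b^(1 + sqrt(3))


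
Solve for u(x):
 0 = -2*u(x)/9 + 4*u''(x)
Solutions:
 u(x) = C1*exp(-sqrt(2)*x/6) + C2*exp(sqrt(2)*x/6)


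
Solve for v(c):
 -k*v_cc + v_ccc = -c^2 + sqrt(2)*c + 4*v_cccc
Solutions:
 v(c) = C1 + C2*c + C3*exp(c*(1 - sqrt(1 - 16*k))/8) + C4*exp(c*(sqrt(1 - 16*k) + 1)/8) + c^4/(12*k) + c^3*(-sqrt(2) + 2/k)/(6*k) + c^2*(-4 - sqrt(2)/2 + 1/k)/k^2


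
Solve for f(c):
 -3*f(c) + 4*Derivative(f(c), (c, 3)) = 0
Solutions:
 f(c) = C3*exp(6^(1/3)*c/2) + (C1*sin(2^(1/3)*3^(5/6)*c/4) + C2*cos(2^(1/3)*3^(5/6)*c/4))*exp(-6^(1/3)*c/4)


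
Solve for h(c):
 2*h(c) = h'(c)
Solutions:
 h(c) = C1*exp(2*c)


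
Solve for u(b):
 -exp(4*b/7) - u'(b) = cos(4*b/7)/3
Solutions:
 u(b) = C1 - 7*exp(4*b/7)/4 - 7*sin(4*b/7)/12


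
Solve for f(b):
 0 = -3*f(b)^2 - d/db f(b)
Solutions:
 f(b) = 1/(C1 + 3*b)


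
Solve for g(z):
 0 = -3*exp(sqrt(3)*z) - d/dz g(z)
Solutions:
 g(z) = C1 - sqrt(3)*exp(sqrt(3)*z)


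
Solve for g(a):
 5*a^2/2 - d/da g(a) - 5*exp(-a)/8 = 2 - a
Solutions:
 g(a) = C1 + 5*a^3/6 + a^2/2 - 2*a + 5*exp(-a)/8


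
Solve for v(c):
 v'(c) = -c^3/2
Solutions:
 v(c) = C1 - c^4/8


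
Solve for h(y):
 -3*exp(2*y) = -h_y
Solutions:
 h(y) = C1 + 3*exp(2*y)/2


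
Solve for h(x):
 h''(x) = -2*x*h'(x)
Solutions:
 h(x) = C1 + C2*erf(x)


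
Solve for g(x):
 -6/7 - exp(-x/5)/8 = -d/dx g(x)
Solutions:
 g(x) = C1 + 6*x/7 - 5*exp(-x/5)/8


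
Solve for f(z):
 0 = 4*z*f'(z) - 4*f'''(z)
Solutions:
 f(z) = C1 + Integral(C2*airyai(z) + C3*airybi(z), z)


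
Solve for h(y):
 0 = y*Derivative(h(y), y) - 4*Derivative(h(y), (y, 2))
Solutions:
 h(y) = C1 + C2*erfi(sqrt(2)*y/4)


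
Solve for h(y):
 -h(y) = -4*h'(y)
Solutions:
 h(y) = C1*exp(y/4)


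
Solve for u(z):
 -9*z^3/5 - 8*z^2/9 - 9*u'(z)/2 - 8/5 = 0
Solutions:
 u(z) = C1 - z^4/10 - 16*z^3/243 - 16*z/45


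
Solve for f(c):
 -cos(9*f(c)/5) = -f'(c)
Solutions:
 -c - 5*log(sin(9*f(c)/5) - 1)/18 + 5*log(sin(9*f(c)/5) + 1)/18 = C1


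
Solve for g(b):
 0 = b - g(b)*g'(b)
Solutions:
 g(b) = -sqrt(C1 + b^2)
 g(b) = sqrt(C1 + b^2)


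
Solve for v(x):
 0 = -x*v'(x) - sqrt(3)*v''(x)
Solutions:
 v(x) = C1 + C2*erf(sqrt(2)*3^(3/4)*x/6)


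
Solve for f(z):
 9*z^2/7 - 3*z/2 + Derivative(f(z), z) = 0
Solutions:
 f(z) = C1 - 3*z^3/7 + 3*z^2/4


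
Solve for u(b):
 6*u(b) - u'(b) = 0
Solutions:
 u(b) = C1*exp(6*b)


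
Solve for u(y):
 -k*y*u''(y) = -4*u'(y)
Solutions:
 u(y) = C1 + y^(((re(k) + 4)*re(k) + im(k)^2)/(re(k)^2 + im(k)^2))*(C2*sin(4*log(y)*Abs(im(k))/(re(k)^2 + im(k)^2)) + C3*cos(4*log(y)*im(k)/(re(k)^2 + im(k)^2)))


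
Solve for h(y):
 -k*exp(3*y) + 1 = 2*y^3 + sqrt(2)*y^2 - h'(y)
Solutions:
 h(y) = C1 + k*exp(3*y)/3 + y^4/2 + sqrt(2)*y^3/3 - y


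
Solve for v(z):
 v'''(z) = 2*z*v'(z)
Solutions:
 v(z) = C1 + Integral(C2*airyai(2^(1/3)*z) + C3*airybi(2^(1/3)*z), z)


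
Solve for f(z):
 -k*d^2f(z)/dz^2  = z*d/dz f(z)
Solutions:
 f(z) = C1 + C2*sqrt(k)*erf(sqrt(2)*z*sqrt(1/k)/2)


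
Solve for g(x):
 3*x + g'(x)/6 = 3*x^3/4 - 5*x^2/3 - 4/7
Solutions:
 g(x) = C1 + 9*x^4/8 - 10*x^3/3 - 9*x^2 - 24*x/7


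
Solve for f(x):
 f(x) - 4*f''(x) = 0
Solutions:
 f(x) = C1*exp(-x/2) + C2*exp(x/2)


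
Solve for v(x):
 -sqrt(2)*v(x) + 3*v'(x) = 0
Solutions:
 v(x) = C1*exp(sqrt(2)*x/3)


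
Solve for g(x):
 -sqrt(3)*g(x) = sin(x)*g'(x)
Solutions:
 g(x) = C1*(cos(x) + 1)^(sqrt(3)/2)/(cos(x) - 1)^(sqrt(3)/2)


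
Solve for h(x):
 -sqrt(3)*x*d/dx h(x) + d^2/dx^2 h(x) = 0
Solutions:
 h(x) = C1 + C2*erfi(sqrt(2)*3^(1/4)*x/2)


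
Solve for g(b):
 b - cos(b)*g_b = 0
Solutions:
 g(b) = C1 + Integral(b/cos(b), b)


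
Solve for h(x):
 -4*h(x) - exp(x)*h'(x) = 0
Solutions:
 h(x) = C1*exp(4*exp(-x))


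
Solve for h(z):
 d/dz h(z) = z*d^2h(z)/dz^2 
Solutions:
 h(z) = C1 + C2*z^2


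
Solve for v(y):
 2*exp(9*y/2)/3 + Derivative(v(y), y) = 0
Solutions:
 v(y) = C1 - 4*exp(9*y/2)/27


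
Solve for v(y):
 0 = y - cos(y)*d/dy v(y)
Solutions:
 v(y) = C1 + Integral(y/cos(y), y)


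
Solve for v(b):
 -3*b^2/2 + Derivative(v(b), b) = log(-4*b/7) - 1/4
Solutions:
 v(b) = C1 + b^3/2 + b*log(-b) + b*(-log(7) - 5/4 + 2*log(2))


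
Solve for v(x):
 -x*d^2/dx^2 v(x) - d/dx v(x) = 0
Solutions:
 v(x) = C1 + C2*log(x)


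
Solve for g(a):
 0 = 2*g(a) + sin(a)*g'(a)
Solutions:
 g(a) = C1*(cos(a) + 1)/(cos(a) - 1)


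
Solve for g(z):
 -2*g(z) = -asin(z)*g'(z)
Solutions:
 g(z) = C1*exp(2*Integral(1/asin(z), z))


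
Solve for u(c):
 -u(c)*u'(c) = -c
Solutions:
 u(c) = -sqrt(C1 + c^2)
 u(c) = sqrt(C1 + c^2)


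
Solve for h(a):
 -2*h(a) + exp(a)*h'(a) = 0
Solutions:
 h(a) = C1*exp(-2*exp(-a))


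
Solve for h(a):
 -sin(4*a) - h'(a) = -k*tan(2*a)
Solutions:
 h(a) = C1 - k*log(cos(2*a))/2 + cos(4*a)/4


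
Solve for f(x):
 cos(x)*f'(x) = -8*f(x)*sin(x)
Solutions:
 f(x) = C1*cos(x)^8


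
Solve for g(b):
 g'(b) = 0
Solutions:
 g(b) = C1


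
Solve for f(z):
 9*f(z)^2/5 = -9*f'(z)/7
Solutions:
 f(z) = 5/(C1 + 7*z)


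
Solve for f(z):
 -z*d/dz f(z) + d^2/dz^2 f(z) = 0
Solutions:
 f(z) = C1 + C2*erfi(sqrt(2)*z/2)


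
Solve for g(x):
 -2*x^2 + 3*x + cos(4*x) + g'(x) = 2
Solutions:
 g(x) = C1 + 2*x^3/3 - 3*x^2/2 + 2*x - sin(4*x)/4


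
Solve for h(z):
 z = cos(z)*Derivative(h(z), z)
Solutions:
 h(z) = C1 + Integral(z/cos(z), z)


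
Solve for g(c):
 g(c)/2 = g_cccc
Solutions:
 g(c) = C1*exp(-2^(3/4)*c/2) + C2*exp(2^(3/4)*c/2) + C3*sin(2^(3/4)*c/2) + C4*cos(2^(3/4)*c/2)


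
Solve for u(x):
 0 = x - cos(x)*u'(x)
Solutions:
 u(x) = C1 + Integral(x/cos(x), x)


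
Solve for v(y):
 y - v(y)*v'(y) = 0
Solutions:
 v(y) = -sqrt(C1 + y^2)
 v(y) = sqrt(C1 + y^2)


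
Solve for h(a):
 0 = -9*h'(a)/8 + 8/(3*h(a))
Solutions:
 h(a) = -sqrt(C1 + 384*a)/9
 h(a) = sqrt(C1 + 384*a)/9


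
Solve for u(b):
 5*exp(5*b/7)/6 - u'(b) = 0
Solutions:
 u(b) = C1 + 7*exp(5*b/7)/6


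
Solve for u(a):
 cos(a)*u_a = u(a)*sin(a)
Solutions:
 u(a) = C1/cos(a)


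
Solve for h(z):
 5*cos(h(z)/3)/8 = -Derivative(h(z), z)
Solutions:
 5*z/8 - 3*log(sin(h(z)/3) - 1)/2 + 3*log(sin(h(z)/3) + 1)/2 = C1


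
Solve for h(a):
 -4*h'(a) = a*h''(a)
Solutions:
 h(a) = C1 + C2/a^3


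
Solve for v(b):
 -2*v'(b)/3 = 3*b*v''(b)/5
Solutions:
 v(b) = C1 + C2/b^(1/9)


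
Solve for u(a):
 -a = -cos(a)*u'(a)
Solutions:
 u(a) = C1 + Integral(a/cos(a), a)


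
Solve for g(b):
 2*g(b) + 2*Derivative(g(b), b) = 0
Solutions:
 g(b) = C1*exp(-b)


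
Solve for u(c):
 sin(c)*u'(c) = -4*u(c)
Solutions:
 u(c) = C1*(cos(c)^2 + 2*cos(c) + 1)/(cos(c)^2 - 2*cos(c) + 1)


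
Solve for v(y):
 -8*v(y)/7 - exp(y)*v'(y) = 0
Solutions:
 v(y) = C1*exp(8*exp(-y)/7)


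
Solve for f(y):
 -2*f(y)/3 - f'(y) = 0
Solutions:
 f(y) = C1*exp(-2*y/3)


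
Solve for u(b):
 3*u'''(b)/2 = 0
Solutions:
 u(b) = C1 + C2*b + C3*b^2


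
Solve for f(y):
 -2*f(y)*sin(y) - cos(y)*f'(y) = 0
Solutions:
 f(y) = C1*cos(y)^2


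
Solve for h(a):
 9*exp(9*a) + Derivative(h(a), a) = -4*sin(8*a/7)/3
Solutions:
 h(a) = C1 - exp(9*a) + 7*cos(8*a/7)/6


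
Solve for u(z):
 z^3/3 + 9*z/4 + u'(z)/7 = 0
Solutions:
 u(z) = C1 - 7*z^4/12 - 63*z^2/8


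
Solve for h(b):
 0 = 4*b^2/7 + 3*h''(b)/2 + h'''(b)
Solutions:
 h(b) = C1 + C2*b + C3*exp(-3*b/2) - 2*b^4/63 + 16*b^3/189 - 32*b^2/189


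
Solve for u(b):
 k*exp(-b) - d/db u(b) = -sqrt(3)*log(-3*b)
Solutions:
 u(b) = C1 + sqrt(3)*b*log(-b) + sqrt(3)*b*(-1 + log(3)) - k*exp(-b)


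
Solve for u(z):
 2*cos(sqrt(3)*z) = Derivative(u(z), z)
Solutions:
 u(z) = C1 + 2*sqrt(3)*sin(sqrt(3)*z)/3


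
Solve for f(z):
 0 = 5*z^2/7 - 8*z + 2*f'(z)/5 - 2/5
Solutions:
 f(z) = C1 - 25*z^3/42 + 10*z^2 + z


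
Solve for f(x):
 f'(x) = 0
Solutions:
 f(x) = C1


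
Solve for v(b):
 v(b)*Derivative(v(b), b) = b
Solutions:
 v(b) = -sqrt(C1 + b^2)
 v(b) = sqrt(C1 + b^2)


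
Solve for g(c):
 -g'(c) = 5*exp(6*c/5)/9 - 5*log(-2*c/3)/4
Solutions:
 g(c) = C1 + 5*c*log(-c)/4 + 5*c*(-log(3) - 1 + log(2))/4 - 25*exp(6*c/5)/54


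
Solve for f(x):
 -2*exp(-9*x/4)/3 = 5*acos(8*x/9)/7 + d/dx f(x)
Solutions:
 f(x) = C1 - 5*x*acos(8*x/9)/7 + 5*sqrt(81 - 64*x^2)/56 + 8*exp(-9*x/4)/27


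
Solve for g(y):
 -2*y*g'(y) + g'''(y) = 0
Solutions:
 g(y) = C1 + Integral(C2*airyai(2^(1/3)*y) + C3*airybi(2^(1/3)*y), y)


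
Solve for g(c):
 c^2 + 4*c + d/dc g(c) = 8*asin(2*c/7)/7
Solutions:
 g(c) = C1 - c^3/3 - 2*c^2 + 8*c*asin(2*c/7)/7 + 4*sqrt(49 - 4*c^2)/7


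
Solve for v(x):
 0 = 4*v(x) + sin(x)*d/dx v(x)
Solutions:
 v(x) = C1*(cos(x)^2 + 2*cos(x) + 1)/(cos(x)^2 - 2*cos(x) + 1)


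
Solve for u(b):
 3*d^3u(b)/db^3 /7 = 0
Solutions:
 u(b) = C1 + C2*b + C3*b^2


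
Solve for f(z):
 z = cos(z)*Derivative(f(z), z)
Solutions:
 f(z) = C1 + Integral(z/cos(z), z)


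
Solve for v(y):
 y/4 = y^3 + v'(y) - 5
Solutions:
 v(y) = C1 - y^4/4 + y^2/8 + 5*y


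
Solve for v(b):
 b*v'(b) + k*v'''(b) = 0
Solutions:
 v(b) = C1 + Integral(C2*airyai(b*(-1/k)^(1/3)) + C3*airybi(b*(-1/k)^(1/3)), b)


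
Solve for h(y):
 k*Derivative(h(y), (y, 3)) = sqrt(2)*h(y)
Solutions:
 h(y) = C1*exp(2^(1/6)*y*(1/k)^(1/3)) + C2*exp(2^(1/6)*y*(-1 + sqrt(3)*I)*(1/k)^(1/3)/2) + C3*exp(-2^(1/6)*y*(1 + sqrt(3)*I)*(1/k)^(1/3)/2)


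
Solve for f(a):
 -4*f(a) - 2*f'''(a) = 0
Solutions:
 f(a) = C3*exp(-2^(1/3)*a) + (C1*sin(2^(1/3)*sqrt(3)*a/2) + C2*cos(2^(1/3)*sqrt(3)*a/2))*exp(2^(1/3)*a/2)


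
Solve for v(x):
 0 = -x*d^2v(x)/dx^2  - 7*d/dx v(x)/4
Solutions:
 v(x) = C1 + C2/x^(3/4)


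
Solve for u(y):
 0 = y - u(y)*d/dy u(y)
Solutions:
 u(y) = -sqrt(C1 + y^2)
 u(y) = sqrt(C1 + y^2)


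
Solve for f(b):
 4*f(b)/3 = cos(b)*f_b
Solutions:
 f(b) = C1*(sin(b) + 1)^(2/3)/(sin(b) - 1)^(2/3)


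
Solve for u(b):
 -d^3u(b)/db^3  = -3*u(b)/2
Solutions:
 u(b) = C3*exp(2^(2/3)*3^(1/3)*b/2) + (C1*sin(2^(2/3)*3^(5/6)*b/4) + C2*cos(2^(2/3)*3^(5/6)*b/4))*exp(-2^(2/3)*3^(1/3)*b/4)


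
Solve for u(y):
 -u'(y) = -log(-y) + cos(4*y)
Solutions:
 u(y) = C1 + y*log(-y) - y - sin(4*y)/4


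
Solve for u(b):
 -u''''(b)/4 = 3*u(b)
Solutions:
 u(b) = (C1*sin(3^(1/4)*b) + C2*cos(3^(1/4)*b))*exp(-3^(1/4)*b) + (C3*sin(3^(1/4)*b) + C4*cos(3^(1/4)*b))*exp(3^(1/4)*b)


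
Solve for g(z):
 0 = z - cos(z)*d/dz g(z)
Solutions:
 g(z) = C1 + Integral(z/cos(z), z)


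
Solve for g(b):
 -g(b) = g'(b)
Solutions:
 g(b) = C1*exp(-b)


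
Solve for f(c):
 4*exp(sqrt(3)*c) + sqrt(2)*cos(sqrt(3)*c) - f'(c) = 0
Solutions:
 f(c) = C1 + 4*sqrt(3)*exp(sqrt(3)*c)/3 + sqrt(6)*sin(sqrt(3)*c)/3


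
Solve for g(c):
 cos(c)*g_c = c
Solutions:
 g(c) = C1 + Integral(c/cos(c), c)


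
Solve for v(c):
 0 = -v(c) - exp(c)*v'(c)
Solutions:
 v(c) = C1*exp(exp(-c))


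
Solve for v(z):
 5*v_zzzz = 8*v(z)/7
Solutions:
 v(z) = C1*exp(-70^(3/4)*z/35) + C2*exp(70^(3/4)*z/35) + C3*sin(70^(3/4)*z/35) + C4*cos(70^(3/4)*z/35)


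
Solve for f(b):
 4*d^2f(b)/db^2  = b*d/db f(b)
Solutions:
 f(b) = C1 + C2*erfi(sqrt(2)*b/4)


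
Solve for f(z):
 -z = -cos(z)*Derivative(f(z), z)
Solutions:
 f(z) = C1 + Integral(z/cos(z), z)


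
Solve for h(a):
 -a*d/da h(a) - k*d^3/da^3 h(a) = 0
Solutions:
 h(a) = C1 + Integral(C2*airyai(a*(-1/k)^(1/3)) + C3*airybi(a*(-1/k)^(1/3)), a)


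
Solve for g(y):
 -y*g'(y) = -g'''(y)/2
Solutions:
 g(y) = C1 + Integral(C2*airyai(2^(1/3)*y) + C3*airybi(2^(1/3)*y), y)


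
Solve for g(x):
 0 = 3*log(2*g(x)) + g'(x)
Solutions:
 Integral(1/(log(_y) + log(2)), (_y, g(x)))/3 = C1 - x


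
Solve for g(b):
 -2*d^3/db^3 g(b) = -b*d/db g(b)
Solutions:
 g(b) = C1 + Integral(C2*airyai(2^(2/3)*b/2) + C3*airybi(2^(2/3)*b/2), b)


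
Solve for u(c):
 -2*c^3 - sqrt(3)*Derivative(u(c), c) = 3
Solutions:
 u(c) = C1 - sqrt(3)*c^4/6 - sqrt(3)*c


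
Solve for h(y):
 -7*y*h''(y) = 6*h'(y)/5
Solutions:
 h(y) = C1 + C2*y^(29/35)


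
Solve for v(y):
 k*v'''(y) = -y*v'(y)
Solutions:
 v(y) = C1 + Integral(C2*airyai(y*(-1/k)^(1/3)) + C3*airybi(y*(-1/k)^(1/3)), y)


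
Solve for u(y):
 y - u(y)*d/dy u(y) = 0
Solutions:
 u(y) = -sqrt(C1 + y^2)
 u(y) = sqrt(C1 + y^2)


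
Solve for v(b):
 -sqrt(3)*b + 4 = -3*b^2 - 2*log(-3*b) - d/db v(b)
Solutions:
 v(b) = C1 - b^3 + sqrt(3)*b^2/2 - 2*b*log(-b) + 2*b*(-log(3) - 1)


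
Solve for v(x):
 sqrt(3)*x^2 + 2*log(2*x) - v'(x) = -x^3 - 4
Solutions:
 v(x) = C1 + x^4/4 + sqrt(3)*x^3/3 + 2*x*log(x) + x*log(4) + 2*x


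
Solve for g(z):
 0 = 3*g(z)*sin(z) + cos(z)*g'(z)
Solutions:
 g(z) = C1*cos(z)^3


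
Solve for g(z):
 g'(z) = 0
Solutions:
 g(z) = C1


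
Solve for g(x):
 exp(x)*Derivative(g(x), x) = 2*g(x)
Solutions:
 g(x) = C1*exp(-2*exp(-x))


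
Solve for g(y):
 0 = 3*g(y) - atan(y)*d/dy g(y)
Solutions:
 g(y) = C1*exp(3*Integral(1/atan(y), y))


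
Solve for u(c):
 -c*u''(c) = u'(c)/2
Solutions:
 u(c) = C1 + C2*sqrt(c)


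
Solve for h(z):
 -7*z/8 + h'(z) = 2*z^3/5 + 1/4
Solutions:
 h(z) = C1 + z^4/10 + 7*z^2/16 + z/4


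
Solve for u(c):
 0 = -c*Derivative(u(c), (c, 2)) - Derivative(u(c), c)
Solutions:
 u(c) = C1 + C2*log(c)


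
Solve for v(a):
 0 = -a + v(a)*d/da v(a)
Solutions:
 v(a) = -sqrt(C1 + a^2)
 v(a) = sqrt(C1 + a^2)


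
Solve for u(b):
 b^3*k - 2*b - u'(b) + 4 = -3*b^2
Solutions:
 u(b) = C1 + b^4*k/4 + b^3 - b^2 + 4*b


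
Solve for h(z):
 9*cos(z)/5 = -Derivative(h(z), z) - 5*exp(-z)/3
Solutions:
 h(z) = C1 - 9*sin(z)/5 + 5*exp(-z)/3


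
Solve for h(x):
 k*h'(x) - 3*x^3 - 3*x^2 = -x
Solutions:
 h(x) = C1 + 3*x^4/(4*k) + x^3/k - x^2/(2*k)


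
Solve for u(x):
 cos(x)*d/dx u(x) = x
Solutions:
 u(x) = C1 + Integral(x/cos(x), x)


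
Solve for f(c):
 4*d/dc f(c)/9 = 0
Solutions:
 f(c) = C1


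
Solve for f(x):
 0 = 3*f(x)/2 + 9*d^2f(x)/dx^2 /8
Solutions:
 f(x) = C1*sin(2*sqrt(3)*x/3) + C2*cos(2*sqrt(3)*x/3)


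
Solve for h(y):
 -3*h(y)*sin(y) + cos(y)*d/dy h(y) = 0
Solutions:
 h(y) = C1/cos(y)^3


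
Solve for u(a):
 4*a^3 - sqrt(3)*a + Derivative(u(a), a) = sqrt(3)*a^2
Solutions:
 u(a) = C1 - a^4 + sqrt(3)*a^3/3 + sqrt(3)*a^2/2


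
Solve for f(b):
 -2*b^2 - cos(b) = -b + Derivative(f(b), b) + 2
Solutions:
 f(b) = C1 - 2*b^3/3 + b^2/2 - 2*b - sin(b)


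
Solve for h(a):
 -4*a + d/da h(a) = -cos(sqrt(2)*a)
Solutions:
 h(a) = C1 + 2*a^2 - sqrt(2)*sin(sqrt(2)*a)/2


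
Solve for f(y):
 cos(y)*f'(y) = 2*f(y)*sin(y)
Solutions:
 f(y) = C1/cos(y)^2


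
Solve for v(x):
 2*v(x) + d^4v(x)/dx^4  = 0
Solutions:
 v(x) = (C1*sin(2^(3/4)*x/2) + C2*cos(2^(3/4)*x/2))*exp(-2^(3/4)*x/2) + (C3*sin(2^(3/4)*x/2) + C4*cos(2^(3/4)*x/2))*exp(2^(3/4)*x/2)


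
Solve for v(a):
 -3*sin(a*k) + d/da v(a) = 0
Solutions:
 v(a) = C1 - 3*cos(a*k)/k


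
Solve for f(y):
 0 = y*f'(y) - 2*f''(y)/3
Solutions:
 f(y) = C1 + C2*erfi(sqrt(3)*y/2)


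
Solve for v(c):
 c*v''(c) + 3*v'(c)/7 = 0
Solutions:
 v(c) = C1 + C2*c^(4/7)


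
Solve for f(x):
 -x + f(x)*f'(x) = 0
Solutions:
 f(x) = -sqrt(C1 + x^2)
 f(x) = sqrt(C1 + x^2)


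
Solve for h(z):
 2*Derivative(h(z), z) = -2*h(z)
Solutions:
 h(z) = C1*exp(-z)


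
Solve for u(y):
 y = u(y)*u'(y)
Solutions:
 u(y) = -sqrt(C1 + y^2)
 u(y) = sqrt(C1 + y^2)


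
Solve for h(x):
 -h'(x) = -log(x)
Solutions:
 h(x) = C1 + x*log(x) - x


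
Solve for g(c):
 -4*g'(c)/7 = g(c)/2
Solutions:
 g(c) = C1*exp(-7*c/8)


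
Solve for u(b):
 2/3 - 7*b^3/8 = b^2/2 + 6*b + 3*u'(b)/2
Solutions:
 u(b) = C1 - 7*b^4/48 - b^3/9 - 2*b^2 + 4*b/9


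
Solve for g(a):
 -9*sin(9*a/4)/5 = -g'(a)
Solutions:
 g(a) = C1 - 4*cos(9*a/4)/5


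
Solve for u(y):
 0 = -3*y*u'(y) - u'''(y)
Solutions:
 u(y) = C1 + Integral(C2*airyai(-3^(1/3)*y) + C3*airybi(-3^(1/3)*y), y)


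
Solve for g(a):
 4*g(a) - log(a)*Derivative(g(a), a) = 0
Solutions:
 g(a) = C1*exp(4*li(a))


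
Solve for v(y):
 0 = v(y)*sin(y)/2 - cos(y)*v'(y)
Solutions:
 v(y) = C1/sqrt(cos(y))


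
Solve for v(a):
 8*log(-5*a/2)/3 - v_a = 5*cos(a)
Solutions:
 v(a) = C1 + 8*a*log(-a)/3 - 8*a/3 - 8*a*log(2)/3 + 8*a*log(5)/3 - 5*sin(a)


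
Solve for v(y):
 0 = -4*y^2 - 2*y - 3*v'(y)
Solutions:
 v(y) = C1 - 4*y^3/9 - y^2/3


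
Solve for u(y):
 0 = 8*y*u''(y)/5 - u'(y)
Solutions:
 u(y) = C1 + C2*y^(13/8)


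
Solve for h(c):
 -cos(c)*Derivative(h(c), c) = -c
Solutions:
 h(c) = C1 + Integral(c/cos(c), c)


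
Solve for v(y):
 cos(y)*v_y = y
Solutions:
 v(y) = C1 + Integral(y/cos(y), y)


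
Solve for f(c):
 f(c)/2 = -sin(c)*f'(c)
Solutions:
 f(c) = C1*(cos(c) + 1)^(1/4)/(cos(c) - 1)^(1/4)


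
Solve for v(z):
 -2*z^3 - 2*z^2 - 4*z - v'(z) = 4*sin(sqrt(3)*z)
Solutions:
 v(z) = C1 - z^4/2 - 2*z^3/3 - 2*z^2 + 4*sqrt(3)*cos(sqrt(3)*z)/3


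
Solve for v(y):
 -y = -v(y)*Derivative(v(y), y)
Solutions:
 v(y) = -sqrt(C1 + y^2)
 v(y) = sqrt(C1 + y^2)


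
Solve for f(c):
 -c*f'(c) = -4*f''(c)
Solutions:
 f(c) = C1 + C2*erfi(sqrt(2)*c/4)


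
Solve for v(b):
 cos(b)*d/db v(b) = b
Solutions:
 v(b) = C1 + Integral(b/cos(b), b)


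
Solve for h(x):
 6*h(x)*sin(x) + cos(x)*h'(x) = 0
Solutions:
 h(x) = C1*cos(x)^6


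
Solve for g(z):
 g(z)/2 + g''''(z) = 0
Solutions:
 g(z) = (C1*sin(2^(1/4)*z/2) + C2*cos(2^(1/4)*z/2))*exp(-2^(1/4)*z/2) + (C3*sin(2^(1/4)*z/2) + C4*cos(2^(1/4)*z/2))*exp(2^(1/4)*z/2)


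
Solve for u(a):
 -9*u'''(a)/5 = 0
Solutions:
 u(a) = C1 + C2*a + C3*a^2


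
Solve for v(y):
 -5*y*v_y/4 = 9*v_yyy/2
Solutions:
 v(y) = C1 + Integral(C2*airyai(-60^(1/3)*y/6) + C3*airybi(-60^(1/3)*y/6), y)


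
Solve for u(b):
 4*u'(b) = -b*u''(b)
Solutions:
 u(b) = C1 + C2/b^3


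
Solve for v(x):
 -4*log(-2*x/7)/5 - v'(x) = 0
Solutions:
 v(x) = C1 - 4*x*log(-x)/5 + 4*x*(-log(2) + 1 + log(7))/5


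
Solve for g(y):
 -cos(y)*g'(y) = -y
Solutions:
 g(y) = C1 + Integral(y/cos(y), y)


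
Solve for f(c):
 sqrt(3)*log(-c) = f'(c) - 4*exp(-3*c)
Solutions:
 f(c) = C1 + sqrt(3)*c*log(-c) - sqrt(3)*c - 4*exp(-3*c)/3


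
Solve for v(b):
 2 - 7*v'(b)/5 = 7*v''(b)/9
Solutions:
 v(b) = C1 + C2*exp(-9*b/5) + 10*b/7


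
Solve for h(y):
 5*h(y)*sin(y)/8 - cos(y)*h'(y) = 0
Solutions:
 h(y) = C1/cos(y)^(5/8)


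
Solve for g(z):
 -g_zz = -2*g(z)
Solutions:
 g(z) = C1*exp(-sqrt(2)*z) + C2*exp(sqrt(2)*z)


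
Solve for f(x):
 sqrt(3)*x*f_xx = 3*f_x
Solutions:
 f(x) = C1 + C2*x^(1 + sqrt(3))


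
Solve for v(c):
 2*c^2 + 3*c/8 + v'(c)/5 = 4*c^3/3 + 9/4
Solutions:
 v(c) = C1 + 5*c^4/3 - 10*c^3/3 - 15*c^2/16 + 45*c/4


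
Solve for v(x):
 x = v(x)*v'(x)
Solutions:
 v(x) = -sqrt(C1 + x^2)
 v(x) = sqrt(C1 + x^2)


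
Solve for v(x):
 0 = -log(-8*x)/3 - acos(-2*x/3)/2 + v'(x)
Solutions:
 v(x) = C1 + x*log(-x)/3 + x*acos(-2*x/3)/2 - x/3 + x*log(2) + sqrt(9 - 4*x^2)/4


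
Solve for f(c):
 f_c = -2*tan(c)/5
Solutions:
 f(c) = C1 + 2*log(cos(c))/5


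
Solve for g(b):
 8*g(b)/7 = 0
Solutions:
 g(b) = 0


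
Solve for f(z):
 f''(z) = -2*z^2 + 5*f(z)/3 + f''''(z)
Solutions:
 f(z) = 6*z^2/5 + (C1*sin(3^(3/4)*5^(1/4)*z*sin(atan(sqrt(51)/3)/2)/3) + C2*cos(3^(3/4)*5^(1/4)*z*sin(atan(sqrt(51)/3)/2)/3))*exp(-3^(3/4)*5^(1/4)*z*cos(atan(sqrt(51)/3)/2)/3) + (C3*sin(3^(3/4)*5^(1/4)*z*sin(atan(sqrt(51)/3)/2)/3) + C4*cos(3^(3/4)*5^(1/4)*z*sin(atan(sqrt(51)/3)/2)/3))*exp(3^(3/4)*5^(1/4)*z*cos(atan(sqrt(51)/3)/2)/3) + 36/25


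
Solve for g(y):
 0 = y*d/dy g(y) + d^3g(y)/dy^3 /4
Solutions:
 g(y) = C1 + Integral(C2*airyai(-2^(2/3)*y) + C3*airybi(-2^(2/3)*y), y)


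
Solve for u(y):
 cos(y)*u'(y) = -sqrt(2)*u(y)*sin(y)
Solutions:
 u(y) = C1*cos(y)^(sqrt(2))


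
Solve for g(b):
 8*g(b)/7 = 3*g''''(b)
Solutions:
 g(b) = C1*exp(-42^(3/4)*b/21) + C2*exp(42^(3/4)*b/21) + C3*sin(42^(3/4)*b/21) + C4*cos(42^(3/4)*b/21)


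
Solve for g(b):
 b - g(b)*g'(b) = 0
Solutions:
 g(b) = -sqrt(C1 + b^2)
 g(b) = sqrt(C1 + b^2)


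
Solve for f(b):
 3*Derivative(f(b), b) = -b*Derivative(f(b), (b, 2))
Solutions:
 f(b) = C1 + C2/b^2


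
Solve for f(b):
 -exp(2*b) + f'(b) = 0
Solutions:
 f(b) = C1 + exp(2*b)/2


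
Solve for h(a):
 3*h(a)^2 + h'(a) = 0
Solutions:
 h(a) = 1/(C1 + 3*a)


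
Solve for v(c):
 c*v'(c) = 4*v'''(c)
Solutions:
 v(c) = C1 + Integral(C2*airyai(2^(1/3)*c/2) + C3*airybi(2^(1/3)*c/2), c)


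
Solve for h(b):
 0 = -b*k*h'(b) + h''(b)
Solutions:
 h(b) = Piecewise((-sqrt(2)*sqrt(pi)*C1*erf(sqrt(2)*b*sqrt(-k)/2)/(2*sqrt(-k)) - C2, (k > 0) | (k < 0)), (-C1*b - C2, True))


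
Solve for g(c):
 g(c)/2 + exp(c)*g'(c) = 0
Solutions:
 g(c) = C1*exp(exp(-c)/2)


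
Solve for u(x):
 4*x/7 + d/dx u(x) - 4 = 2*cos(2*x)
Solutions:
 u(x) = C1 - 2*x^2/7 + 4*x + 2*sin(x)*cos(x)


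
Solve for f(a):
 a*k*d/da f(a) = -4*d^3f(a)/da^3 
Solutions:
 f(a) = C1 + Integral(C2*airyai(2^(1/3)*a*(-k)^(1/3)/2) + C3*airybi(2^(1/3)*a*(-k)^(1/3)/2), a)


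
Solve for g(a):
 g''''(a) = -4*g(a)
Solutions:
 g(a) = (C1*sin(a) + C2*cos(a))*exp(-a) + (C3*sin(a) + C4*cos(a))*exp(a)
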